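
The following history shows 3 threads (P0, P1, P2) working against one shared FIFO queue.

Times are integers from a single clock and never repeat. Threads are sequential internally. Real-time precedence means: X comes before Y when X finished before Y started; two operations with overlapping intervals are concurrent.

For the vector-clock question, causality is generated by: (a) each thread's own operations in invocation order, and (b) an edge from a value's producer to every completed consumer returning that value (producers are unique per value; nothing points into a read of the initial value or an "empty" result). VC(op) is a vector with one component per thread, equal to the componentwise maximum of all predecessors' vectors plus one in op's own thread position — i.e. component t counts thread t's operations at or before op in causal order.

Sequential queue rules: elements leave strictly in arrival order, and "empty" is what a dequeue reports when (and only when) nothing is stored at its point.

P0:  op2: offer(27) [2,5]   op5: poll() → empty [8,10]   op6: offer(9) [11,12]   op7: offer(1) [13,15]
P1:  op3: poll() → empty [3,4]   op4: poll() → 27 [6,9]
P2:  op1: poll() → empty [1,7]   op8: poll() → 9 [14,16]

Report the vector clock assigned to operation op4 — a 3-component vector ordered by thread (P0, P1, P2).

(1, 2, 0)

root op op1, invoked 1: fresh clock plus P2's own tick → (0, 0, 1)
root op op3, invoked 3: fresh clock plus P1's own tick → (0, 1, 0)
root op op2, invoked 2: fresh clock plus P0's own tick → (1, 0, 0)
VC(op5, invoked at 8): max of VC(op2)=(1, 0, 0), then +1 on thread P0 → (2, 0, 0)
VC(op4, invoked at 6): max of VC(op2)=(1, 0, 0), VC(op3)=(0, 1, 0), then +1 on thread P1 → (1, 2, 0)
VC(op6, invoked at 11): max of VC(op5)=(2, 0, 0), then +1 on thread P0 → (3, 0, 0)
VC(op7, invoked at 13): max of VC(op6)=(3, 0, 0), then +1 on thread P0 → (4, 0, 0)
VC(op8, invoked at 14): max of VC(op1)=(0, 0, 1), VC(op6)=(3, 0, 0), then +1 on thread P2 → (3, 0, 2)
target: VC(op4) = (1, 2, 0)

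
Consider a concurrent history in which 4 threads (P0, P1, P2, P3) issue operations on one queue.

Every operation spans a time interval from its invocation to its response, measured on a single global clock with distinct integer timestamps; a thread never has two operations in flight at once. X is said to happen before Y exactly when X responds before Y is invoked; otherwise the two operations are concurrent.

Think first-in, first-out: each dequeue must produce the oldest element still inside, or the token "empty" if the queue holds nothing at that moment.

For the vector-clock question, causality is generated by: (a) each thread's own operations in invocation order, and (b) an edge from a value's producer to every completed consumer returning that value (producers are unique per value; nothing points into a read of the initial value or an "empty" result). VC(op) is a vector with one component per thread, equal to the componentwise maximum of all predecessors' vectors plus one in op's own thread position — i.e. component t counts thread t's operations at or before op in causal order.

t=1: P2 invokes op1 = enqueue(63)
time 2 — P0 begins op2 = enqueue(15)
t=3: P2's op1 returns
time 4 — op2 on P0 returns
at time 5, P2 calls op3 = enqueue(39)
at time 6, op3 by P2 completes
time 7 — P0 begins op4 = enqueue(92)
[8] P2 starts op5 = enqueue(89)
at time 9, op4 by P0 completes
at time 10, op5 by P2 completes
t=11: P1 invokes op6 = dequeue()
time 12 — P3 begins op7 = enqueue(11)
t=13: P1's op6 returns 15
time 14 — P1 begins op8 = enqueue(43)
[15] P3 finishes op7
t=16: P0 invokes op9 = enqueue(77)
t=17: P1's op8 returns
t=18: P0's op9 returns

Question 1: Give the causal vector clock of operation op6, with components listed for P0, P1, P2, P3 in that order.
VC(op7, invoked at 12): no causal predecessors; +1 on P3 → (0, 0, 0, 1)
VC(op1, invoked at 1): no causal predecessors; +1 on P2 → (0, 0, 1, 0)
VC(op2, invoked at 2): no causal predecessors; +1 on P0 → (1, 0, 0, 0)
op3, invoked 5, takes VC(op1)=(0, 0, 1, 0) under max, adds 1 for P2 → (0, 0, 2, 0)
op6, invoked 11, takes VC(op2)=(1, 0, 0, 0) under max, adds 1 for P1 → (1, 1, 0, 0)
op4, invoked 7, takes VC(op2)=(1, 0, 0, 0) under max, adds 1 for P0 → (2, 0, 0, 0)
op5, invoked 8, takes VC(op3)=(0, 0, 2, 0) under max, adds 1 for P2 → (0, 0, 3, 0)
op8, invoked 14, takes VC(op6)=(1, 1, 0, 0) under max, adds 1 for P1 → (1, 2, 0, 0)
op9, invoked 16, takes VC(op4)=(2, 0, 0, 0) under max, adds 1 for P0 → (3, 0, 0, 0)
target: VC(op6) = (1, 1, 0, 0)

(1, 1, 0, 0)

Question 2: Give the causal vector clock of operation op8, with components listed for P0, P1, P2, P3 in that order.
root op op7, invoked 12: fresh clock plus P3's own tick → (0, 0, 0, 1)
root op op1, invoked 1: fresh clock plus P2's own tick → (0, 0, 1, 0)
root op op2, invoked 2: fresh clock plus P0's own tick → (1, 0, 0, 0)
VC(op3, invoked at 5): max of VC(op1)=(0, 0, 1, 0), then +1 on thread P2 → (0, 0, 2, 0)
VC(op6, invoked at 11): max of VC(op2)=(1, 0, 0, 0), then +1 on thread P1 → (1, 1, 0, 0)
VC(op4, invoked at 7): max of VC(op2)=(1, 0, 0, 0), then +1 on thread P0 → (2, 0, 0, 0)
VC(op5, invoked at 8): max of VC(op3)=(0, 0, 2, 0), then +1 on thread P2 → (0, 0, 3, 0)
VC(op8, invoked at 14): max of VC(op6)=(1, 1, 0, 0), then +1 on thread P1 → (1, 2, 0, 0)
VC(op9, invoked at 16): max of VC(op4)=(2, 0, 0, 0), then +1 on thread P0 → (3, 0, 0, 0)
target: VC(op8) = (1, 2, 0, 0)

(1, 2, 0, 0)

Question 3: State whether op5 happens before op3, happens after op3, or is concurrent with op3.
op5 spans [8,10], op3 spans [5,6]
resp(op3)=6 < inv(op5)=8

after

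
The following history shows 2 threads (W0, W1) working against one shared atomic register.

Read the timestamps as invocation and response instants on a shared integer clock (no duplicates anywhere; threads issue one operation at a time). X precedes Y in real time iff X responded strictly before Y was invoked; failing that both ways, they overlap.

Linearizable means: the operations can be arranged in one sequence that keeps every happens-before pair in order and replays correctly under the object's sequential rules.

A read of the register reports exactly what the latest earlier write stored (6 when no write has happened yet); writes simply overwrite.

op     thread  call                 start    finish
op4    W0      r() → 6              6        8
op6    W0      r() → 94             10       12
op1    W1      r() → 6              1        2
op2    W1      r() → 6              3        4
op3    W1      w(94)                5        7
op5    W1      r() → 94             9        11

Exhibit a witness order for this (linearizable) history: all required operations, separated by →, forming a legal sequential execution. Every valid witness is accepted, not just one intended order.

1. op1 r() → 6, leaving value 6
2. op2 r() → 6, leaving value 6
3. op4 r() → 6, leaving value 6
4. op3 w(94), leaving value 94
5. op5 r() → 94, leaving value 94
6. op6 r() → 94, leaving value 94

op1 → op2 → op4 → op3 → op5 → op6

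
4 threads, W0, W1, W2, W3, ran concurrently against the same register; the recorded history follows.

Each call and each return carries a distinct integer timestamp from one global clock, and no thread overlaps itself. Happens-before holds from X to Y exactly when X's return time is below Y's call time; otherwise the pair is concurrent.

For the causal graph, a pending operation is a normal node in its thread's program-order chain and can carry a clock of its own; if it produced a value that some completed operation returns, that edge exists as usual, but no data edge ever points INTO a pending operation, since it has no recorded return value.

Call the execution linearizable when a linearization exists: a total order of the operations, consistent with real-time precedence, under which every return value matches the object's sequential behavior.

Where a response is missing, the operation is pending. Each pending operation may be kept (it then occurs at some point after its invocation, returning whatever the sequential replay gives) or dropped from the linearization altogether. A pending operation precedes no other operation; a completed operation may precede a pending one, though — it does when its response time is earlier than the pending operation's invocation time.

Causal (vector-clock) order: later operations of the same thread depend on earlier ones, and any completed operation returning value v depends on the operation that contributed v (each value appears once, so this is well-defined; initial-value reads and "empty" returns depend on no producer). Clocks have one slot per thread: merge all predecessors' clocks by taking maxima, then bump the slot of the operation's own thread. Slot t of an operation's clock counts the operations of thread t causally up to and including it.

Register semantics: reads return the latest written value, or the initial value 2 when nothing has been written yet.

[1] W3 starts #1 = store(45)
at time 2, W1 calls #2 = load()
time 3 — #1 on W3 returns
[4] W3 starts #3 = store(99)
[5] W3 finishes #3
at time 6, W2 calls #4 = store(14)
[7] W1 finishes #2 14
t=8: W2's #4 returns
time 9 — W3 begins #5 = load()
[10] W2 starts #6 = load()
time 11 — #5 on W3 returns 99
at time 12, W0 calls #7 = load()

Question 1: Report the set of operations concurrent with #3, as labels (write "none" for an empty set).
#2

concurrent with #3 ([4,5]): every op whose interval crosses 4..5
#1 [1,3]: before
#2 [2,7]: concurrent
#4 [6,8]: after
#5 [9,11]: after
#6 [10,…): after
#7 [12,…): after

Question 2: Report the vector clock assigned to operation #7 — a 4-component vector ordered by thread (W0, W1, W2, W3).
(1, 0, 0, 0)

invoked at 1, #1 has no predecessors; its own W3 bump gives (0, 0, 0, 1)
invoked at 6, #4 has no predecessors; its own W2 bump gives (0, 0, 1, 0)
invoked at 12, #7 has no predecessors; its own W0 bump gives (1, 0, 0, 0)
from VC(#1)=(0, 0, 0, 1), #3 (invoked 4) maxes components and bumps W3 → (0, 0, 0, 2)
from VC(#4)=(0, 0, 1, 0), #6 (invoked 10) maxes components and bumps W2 → (0, 0, 2, 0)
from VC(#4)=(0, 0, 1, 0), #2 (invoked 2) maxes components and bumps W1 → (0, 1, 1, 0)
from VC(#3)=(0, 0, 0, 2), #5 (invoked 9) maxes components and bumps W3 → (0, 0, 0, 3)
target: VC(#7) = (1, 0, 0, 0)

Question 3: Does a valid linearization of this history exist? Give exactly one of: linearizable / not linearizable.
not linearizable

cut after 10 events: linearizable; cut after 11 events (#5 responds, time 11): not linearizable
no legal order exists: 4 real-time-consistent candidates over 5 completed register operations, all rejected
no completion choice of the 1 pending operation (#6) rescues it — every subset was tried
one such order, #1, #2, #3, #4, #5 (pending dropped), breaks at step 2 where #2 load() → 14 is illegal
one such order, #1, #3, #2, #4, #5 (pending dropped), breaks at step 3 where #2 load() → 14 is illegal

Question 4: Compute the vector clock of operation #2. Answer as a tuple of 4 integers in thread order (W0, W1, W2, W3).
(0, 1, 1, 0)

VC(#1, invoked at 1): no causal predecessors; +1 on W3 → (0, 0, 0, 1)
VC(#4, invoked at 6): no causal predecessors; +1 on W2 → (0, 0, 1, 0)
VC(#7, invoked at 12): no causal predecessors; +1 on W0 → (1, 0, 0, 0)
invoked at 4, #3 merges VC(#1)=(0, 0, 0, 1) and bumps W3's slot → (0, 0, 0, 2)
invoked at 10, #6 merges VC(#4)=(0, 0, 1, 0) and bumps W2's slot → (0, 0, 2, 0)
invoked at 2, #2 merges VC(#4)=(0, 0, 1, 0) and bumps W1's slot → (0, 1, 1, 0)
invoked at 9, #5 merges VC(#3)=(0, 0, 0, 2) and bumps W3's slot → (0, 0, 0, 3)
target: VC(#2) = (0, 1, 1, 0)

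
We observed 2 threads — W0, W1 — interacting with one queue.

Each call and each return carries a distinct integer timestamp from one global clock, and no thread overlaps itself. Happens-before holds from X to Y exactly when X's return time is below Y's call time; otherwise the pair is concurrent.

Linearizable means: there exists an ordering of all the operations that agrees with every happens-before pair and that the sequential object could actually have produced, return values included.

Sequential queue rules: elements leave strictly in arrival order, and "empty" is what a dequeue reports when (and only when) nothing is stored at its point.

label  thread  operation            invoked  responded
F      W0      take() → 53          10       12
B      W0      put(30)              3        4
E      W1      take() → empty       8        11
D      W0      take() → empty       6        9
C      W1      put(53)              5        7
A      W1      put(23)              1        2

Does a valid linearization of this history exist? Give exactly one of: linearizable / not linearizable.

not linearizable

already the first 9 events (up to D's response at time 9) admit no linearization; the first 8 still do
the 4 completed operations admit 2 real-time orders; each fails the queue replay
no completion choice of the 1 pending operation (E) rescues it — every subset was tried
e.g. A, B, C, D (pending dropped): illegal at step 4, since D take() → empty cannot apply there
e.g. A, B, D, C (pending dropped): illegal at step 3, since D take() → empty cannot apply there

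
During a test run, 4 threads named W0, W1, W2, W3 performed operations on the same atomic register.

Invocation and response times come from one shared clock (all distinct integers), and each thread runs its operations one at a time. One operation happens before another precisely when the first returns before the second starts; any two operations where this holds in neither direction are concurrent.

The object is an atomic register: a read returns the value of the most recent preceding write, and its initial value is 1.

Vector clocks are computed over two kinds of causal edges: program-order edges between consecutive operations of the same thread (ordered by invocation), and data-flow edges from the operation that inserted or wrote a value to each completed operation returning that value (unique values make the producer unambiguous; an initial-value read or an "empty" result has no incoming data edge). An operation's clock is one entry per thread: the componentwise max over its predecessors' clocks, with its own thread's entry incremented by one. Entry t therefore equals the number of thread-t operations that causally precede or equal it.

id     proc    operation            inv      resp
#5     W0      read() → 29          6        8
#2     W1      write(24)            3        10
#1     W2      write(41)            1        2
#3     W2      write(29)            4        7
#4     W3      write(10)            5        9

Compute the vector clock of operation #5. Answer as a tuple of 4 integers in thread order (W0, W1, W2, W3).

(1, 0, 2, 0)

#4 (invocation 5): nothing precedes it; W3's component alone gives (0, 0, 0, 1)
#1 (invocation 1): nothing precedes it; W2's component alone gives (0, 0, 1, 0)
#2 (invocation 3): nothing precedes it; W1's component alone gives (0, 1, 0, 0)
#3 (invocation 4): componentwise max over VC(#1)=(0, 0, 1, 0), +1 at W2, giving (0, 0, 2, 0)
#5 (invocation 6): componentwise max over VC(#3)=(0, 0, 2, 0), +1 at W0, giving (1, 0, 2, 0)
target: VC(#5) = (1, 0, 2, 0)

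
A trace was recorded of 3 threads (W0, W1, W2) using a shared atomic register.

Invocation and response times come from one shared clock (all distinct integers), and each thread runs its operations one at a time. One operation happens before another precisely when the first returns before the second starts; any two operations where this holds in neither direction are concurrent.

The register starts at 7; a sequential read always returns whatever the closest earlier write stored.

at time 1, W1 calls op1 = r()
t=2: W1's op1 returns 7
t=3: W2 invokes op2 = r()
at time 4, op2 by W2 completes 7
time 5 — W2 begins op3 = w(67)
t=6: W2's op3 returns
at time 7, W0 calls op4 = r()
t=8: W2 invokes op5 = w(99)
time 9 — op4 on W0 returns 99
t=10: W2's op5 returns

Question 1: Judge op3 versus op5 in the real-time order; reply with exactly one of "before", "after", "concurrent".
Answer: before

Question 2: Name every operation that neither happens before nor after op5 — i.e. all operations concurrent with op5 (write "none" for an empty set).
Answer: op4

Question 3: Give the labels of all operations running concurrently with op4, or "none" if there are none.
Answer: op5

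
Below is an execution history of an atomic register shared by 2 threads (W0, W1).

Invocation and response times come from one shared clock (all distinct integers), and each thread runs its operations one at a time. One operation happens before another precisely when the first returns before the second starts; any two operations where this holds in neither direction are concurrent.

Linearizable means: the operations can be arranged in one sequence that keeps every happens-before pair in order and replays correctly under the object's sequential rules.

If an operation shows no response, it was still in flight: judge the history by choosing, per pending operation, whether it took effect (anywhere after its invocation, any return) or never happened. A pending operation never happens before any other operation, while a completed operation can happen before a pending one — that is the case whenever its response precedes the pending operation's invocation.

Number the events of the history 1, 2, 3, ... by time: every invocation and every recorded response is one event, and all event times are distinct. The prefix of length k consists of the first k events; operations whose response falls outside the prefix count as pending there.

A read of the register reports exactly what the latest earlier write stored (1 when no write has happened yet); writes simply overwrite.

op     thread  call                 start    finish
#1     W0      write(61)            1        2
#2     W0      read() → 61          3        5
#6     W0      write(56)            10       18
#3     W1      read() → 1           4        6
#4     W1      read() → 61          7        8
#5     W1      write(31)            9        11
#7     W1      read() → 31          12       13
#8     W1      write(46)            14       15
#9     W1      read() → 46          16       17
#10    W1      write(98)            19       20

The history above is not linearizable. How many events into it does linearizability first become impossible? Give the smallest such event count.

events 1..5 are linearizable, e.g. via #1, #2:
1. #1 write(61), leaving value 61
2. #2 read() → 61, leaving value 61
once event 6 joins (#3's response, time 6), exhaustive search finds no witness
for example #1, #2, #3 fails at step 3: #3 read() → 1 is not legal there
for example #1, #3, #2 fails at step 2: #3 read() → 1 is not legal there

6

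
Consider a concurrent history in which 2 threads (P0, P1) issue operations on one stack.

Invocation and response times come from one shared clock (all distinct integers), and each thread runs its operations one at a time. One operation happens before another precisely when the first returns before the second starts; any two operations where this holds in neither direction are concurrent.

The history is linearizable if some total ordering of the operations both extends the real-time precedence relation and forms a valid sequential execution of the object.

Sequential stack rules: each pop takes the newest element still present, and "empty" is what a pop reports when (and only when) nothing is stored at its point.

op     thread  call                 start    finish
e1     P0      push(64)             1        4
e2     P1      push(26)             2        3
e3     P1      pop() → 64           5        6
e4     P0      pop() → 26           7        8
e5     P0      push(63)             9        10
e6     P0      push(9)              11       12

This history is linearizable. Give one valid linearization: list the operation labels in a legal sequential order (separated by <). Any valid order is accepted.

e2 < e1 < e3 < e4 < e5 < e6

1. e2 push(26), leaving stack <26>
2. e1 push(64), leaving stack <26,64>
3. e3 pop() → 64, leaving stack <26>
4. e4 pop() → 26, leaving stack <>
5. e5 push(63), leaving stack <63>
6. e6 push(9), leaving stack <63,9>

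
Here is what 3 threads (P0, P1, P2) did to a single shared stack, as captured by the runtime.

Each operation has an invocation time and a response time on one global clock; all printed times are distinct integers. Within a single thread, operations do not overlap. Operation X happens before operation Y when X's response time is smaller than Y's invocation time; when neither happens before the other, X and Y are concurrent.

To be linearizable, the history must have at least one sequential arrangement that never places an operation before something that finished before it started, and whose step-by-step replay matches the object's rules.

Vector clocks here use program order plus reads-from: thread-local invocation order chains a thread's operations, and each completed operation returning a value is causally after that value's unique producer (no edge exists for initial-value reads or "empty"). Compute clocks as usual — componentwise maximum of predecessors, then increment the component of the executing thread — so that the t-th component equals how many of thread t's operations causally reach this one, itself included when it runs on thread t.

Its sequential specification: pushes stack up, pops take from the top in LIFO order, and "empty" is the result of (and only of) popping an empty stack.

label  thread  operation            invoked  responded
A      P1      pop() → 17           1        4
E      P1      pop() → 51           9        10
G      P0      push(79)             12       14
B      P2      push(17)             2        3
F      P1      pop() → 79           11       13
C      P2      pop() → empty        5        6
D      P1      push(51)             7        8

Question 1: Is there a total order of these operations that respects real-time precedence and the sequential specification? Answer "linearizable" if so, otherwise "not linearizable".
witness order: B, A, C, D, E, G, F
1. B push(17), leaving stack <17>
2. A pop() → 17, leaving stack <>
3. C pop() → empty, leaving stack <>
4. D push(51), leaving stack <51>
5. E pop() → 51, leaving stack <>
6. G push(79), leaving stack <79>
7. F pop() → 79, leaving stack <>

linearizable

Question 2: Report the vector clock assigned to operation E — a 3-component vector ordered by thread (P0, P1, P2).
Answer: (0, 3, 1)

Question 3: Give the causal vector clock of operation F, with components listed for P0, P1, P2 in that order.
Answer: (1, 4, 1)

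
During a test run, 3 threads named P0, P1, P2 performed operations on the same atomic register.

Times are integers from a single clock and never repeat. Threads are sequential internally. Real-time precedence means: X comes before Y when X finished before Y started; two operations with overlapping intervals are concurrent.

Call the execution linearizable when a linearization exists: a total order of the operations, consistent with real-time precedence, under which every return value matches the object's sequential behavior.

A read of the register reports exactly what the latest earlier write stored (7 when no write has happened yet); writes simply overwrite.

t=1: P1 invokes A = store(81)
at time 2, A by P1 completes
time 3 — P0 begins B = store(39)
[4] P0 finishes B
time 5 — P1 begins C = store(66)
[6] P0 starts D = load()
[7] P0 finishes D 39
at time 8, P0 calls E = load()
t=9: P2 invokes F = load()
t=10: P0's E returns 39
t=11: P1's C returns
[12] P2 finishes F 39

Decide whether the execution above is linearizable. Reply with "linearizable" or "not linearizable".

linearizable

one valid linearization: A, B, D, E, F, C
after step 1 (A store(81)): value 81
after step 2 (B store(39)): value 39
after step 3 (D load() → 39): value 39
after step 4 (E load() → 39): value 39
after step 5 (F load() → 39): value 39
after step 6 (C store(66)): value 66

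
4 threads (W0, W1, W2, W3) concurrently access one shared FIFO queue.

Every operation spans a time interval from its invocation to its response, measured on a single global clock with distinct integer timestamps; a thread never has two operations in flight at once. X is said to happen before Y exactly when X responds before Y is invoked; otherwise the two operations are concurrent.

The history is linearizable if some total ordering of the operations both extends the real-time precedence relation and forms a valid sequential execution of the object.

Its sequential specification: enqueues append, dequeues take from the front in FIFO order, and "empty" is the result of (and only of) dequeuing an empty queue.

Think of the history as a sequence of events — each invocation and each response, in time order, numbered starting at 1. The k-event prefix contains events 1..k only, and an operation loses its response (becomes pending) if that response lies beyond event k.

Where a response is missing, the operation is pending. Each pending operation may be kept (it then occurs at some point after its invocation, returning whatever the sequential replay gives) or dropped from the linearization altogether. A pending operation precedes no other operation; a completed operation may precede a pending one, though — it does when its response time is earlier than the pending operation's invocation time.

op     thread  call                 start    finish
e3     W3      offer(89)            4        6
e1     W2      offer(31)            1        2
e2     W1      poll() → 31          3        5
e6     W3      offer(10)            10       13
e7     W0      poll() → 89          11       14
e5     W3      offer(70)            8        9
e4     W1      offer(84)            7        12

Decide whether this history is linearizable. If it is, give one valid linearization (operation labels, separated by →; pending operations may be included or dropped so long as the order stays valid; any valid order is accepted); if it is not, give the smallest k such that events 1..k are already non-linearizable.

after step 1 (e1 offer(31)): queue <31>
after step 2 (e2 poll() → 31): queue <>
after step 3 (e3 offer(89)): queue <89>
after step 4 (e4 offer(84)): queue <89,84>
after step 5 (e5 offer(70)): queue <89,84,70>
after step 6 (e6 offer(10)): queue <89,84,70,10>
after step 7 (e7 poll() → 89): queue <84,70,10>

linearizable — witness: e1 → e2 → e3 → e4 → e5 → e6 → e7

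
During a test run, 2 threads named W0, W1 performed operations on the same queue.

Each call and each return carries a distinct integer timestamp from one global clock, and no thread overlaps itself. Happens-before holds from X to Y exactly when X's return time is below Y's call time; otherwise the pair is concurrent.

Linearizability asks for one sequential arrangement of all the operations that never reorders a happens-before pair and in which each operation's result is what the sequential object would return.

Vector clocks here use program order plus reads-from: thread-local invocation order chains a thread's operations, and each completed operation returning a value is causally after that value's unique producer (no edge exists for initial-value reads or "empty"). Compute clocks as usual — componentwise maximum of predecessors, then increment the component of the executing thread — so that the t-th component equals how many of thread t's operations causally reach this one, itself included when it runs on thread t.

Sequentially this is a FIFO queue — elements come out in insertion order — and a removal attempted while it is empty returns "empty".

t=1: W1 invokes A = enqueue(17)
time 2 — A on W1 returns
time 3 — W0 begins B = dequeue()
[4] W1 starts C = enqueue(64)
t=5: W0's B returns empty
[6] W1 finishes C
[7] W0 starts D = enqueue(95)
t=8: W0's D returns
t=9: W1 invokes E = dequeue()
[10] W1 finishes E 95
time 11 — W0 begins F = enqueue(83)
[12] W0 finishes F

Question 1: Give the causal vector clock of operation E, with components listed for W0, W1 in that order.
invoked at 1, A has no predecessors; its own W1 bump gives (0, 1)
invoked at 3, B has no predecessors; its own W0 bump gives (1, 0)
invoked at 4, C merges VC(A)=(0, 1) and bumps W1's slot → (0, 2)
invoked at 7, D merges VC(B)=(1, 0) and bumps W0's slot → (2, 0)
invoked at 11, F merges VC(D)=(2, 0) and bumps W0's slot → (3, 0)
invoked at 9, E merges VC(C)=(0, 2), VC(D)=(2, 0) and bumps W1's slot → (2, 3)
target: VC(E) = (2, 3)

(2, 3)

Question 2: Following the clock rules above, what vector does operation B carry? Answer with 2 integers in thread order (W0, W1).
VC(A, invoked at 1): no causal predecessors; +1 on W1 → (0, 1)
VC(B, invoked at 3): no causal predecessors; +1 on W0 → (1, 0)
C (invocation 4): componentwise max over VC(A)=(0, 1), +1 at W1, giving (0, 2)
D (invocation 7): componentwise max over VC(B)=(1, 0), +1 at W0, giving (2, 0)
F (invocation 11): componentwise max over VC(D)=(2, 0), +1 at W0, giving (3, 0)
E (invocation 9): componentwise max over VC(C)=(0, 2), VC(D)=(2, 0), +1 at W1, giving (2, 3)
target: VC(B) = (1, 0)

(1, 0)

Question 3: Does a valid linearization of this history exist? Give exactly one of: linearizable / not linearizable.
events 1..4 are fine; event 5 — the response of B at time 5 — makes the prefix non-linearizable
exhaustive check: the 2 completed queue ops admit one real-time order; illegal
including or dropping the 1 pending operation (C) in any combination fails
one such order, A, B (pending dropped), breaks at step 2 where B dequeue() → empty is illegal

not linearizable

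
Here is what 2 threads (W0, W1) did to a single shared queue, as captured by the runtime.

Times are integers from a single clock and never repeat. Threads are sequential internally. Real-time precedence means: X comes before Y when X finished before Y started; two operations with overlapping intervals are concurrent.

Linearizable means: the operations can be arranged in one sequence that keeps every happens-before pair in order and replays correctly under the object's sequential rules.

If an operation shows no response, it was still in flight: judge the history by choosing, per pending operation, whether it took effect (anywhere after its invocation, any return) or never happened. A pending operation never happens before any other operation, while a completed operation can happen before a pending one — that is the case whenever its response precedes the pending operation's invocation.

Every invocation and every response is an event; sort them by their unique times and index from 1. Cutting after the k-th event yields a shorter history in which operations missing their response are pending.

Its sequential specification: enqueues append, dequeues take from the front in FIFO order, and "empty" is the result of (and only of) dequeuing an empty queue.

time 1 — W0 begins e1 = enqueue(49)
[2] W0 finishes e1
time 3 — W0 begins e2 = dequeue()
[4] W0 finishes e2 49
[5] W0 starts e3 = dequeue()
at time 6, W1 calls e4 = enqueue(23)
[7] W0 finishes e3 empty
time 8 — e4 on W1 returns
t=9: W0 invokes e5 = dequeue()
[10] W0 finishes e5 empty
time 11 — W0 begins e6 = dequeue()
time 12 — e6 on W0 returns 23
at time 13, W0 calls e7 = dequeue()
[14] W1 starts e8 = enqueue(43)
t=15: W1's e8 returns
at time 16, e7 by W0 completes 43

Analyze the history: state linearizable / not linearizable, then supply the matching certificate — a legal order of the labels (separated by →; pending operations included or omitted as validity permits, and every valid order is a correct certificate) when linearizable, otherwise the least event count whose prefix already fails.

not linearizable — minimal violating prefix: 10 events

already the first 10 events (up to e5's response at time 10) admit no linearization; the first 9 still do
every one of the 2 real-time-consistent orders over 5 completed queue ops fails the sequential spec
take e1, e2, e3, e4, e5: step 5 already fails, because e5 dequeue() → empty cannot occur there
take e1, e2, e4, e3, e5: step 4 already fails, because e3 dequeue() → empty cannot occur there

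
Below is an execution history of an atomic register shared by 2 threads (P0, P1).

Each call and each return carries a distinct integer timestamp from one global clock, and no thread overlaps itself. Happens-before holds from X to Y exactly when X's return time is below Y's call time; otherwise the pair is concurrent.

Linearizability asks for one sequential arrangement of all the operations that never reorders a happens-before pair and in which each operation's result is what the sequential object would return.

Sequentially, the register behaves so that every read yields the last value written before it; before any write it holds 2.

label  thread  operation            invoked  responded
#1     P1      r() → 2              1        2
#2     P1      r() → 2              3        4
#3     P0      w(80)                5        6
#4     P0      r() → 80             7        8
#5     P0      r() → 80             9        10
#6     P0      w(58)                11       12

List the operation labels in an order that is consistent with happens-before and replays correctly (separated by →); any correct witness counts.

#1 → #2 → #3 → #4 → #5 → #6

step 1: #1 r() → 2 — value 2
step 2: #2 r() → 2 — value 2
step 3: #3 w(80) — value 80
step 4: #4 r() → 80 — value 80
step 5: #5 r() → 80 — value 80
step 6: #6 w(58) — value 58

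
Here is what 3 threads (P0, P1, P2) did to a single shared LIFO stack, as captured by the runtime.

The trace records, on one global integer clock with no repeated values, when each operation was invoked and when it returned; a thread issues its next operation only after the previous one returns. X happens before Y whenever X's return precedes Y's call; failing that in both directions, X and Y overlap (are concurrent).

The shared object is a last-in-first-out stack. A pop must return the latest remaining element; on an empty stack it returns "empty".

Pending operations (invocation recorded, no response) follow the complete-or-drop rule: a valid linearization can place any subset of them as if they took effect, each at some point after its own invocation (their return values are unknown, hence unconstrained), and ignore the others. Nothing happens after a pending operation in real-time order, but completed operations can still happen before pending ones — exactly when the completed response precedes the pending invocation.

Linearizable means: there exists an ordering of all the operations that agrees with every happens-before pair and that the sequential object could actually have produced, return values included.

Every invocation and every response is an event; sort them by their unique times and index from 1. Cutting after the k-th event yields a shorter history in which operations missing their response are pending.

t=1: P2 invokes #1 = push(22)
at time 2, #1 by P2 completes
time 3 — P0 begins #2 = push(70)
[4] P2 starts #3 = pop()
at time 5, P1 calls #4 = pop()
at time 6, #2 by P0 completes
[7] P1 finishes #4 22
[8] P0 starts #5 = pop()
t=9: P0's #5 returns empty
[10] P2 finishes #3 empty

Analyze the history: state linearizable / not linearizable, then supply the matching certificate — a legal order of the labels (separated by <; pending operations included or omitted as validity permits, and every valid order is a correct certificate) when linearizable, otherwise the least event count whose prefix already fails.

not linearizable — minimal violating prefix: 10 events

events 1..9 are fine; event 10 — the response of #3 at time 10 — makes the prefix non-linearizable
all 8 real-time-respecting orders fail — 5 completed LIFO stack operations, no legal replay
sample order #1, #2, #3, #4, #5 stalls at step 3 — #3 pop() → empty has no legal effect
sample order #1, #2, #4, #3, #5 stalls at step 3 — #4 pop() → 22 has no legal effect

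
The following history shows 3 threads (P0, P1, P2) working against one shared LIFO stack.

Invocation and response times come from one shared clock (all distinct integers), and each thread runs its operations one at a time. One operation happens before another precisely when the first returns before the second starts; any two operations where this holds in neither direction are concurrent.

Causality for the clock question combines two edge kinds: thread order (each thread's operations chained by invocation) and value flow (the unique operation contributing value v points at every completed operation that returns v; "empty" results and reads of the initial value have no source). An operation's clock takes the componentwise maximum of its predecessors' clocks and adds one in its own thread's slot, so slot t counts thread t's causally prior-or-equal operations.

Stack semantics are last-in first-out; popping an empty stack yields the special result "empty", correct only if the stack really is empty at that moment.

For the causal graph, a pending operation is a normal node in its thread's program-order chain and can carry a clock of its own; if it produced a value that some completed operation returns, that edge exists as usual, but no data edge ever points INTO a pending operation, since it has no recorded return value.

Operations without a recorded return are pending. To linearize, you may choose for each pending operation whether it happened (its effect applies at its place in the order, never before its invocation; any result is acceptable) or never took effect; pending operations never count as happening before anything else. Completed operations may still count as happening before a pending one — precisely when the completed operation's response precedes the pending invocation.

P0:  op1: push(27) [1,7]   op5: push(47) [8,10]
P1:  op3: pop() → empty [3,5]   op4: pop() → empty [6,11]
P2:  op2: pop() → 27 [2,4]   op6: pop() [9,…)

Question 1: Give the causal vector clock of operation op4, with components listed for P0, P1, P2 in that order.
Answer: (0, 2, 0)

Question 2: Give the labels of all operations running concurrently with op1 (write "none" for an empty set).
Answer: op2, op3, op4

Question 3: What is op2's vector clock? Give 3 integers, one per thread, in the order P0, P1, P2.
Answer: (1, 0, 1)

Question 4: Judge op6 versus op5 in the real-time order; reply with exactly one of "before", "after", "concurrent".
Answer: concurrent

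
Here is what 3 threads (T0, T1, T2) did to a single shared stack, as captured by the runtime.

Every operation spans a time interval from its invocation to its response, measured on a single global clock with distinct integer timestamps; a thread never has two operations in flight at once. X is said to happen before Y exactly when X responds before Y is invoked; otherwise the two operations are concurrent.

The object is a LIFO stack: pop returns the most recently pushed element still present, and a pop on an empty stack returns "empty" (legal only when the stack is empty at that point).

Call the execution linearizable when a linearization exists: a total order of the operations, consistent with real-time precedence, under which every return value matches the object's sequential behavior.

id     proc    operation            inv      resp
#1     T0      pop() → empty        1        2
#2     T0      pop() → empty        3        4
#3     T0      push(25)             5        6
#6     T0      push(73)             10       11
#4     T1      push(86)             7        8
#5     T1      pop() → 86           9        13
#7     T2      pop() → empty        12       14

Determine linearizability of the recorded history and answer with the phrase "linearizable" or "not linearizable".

not linearizable

the violation lands at event 14, #7's response at time 14: events 1..13 linearize, events 1..14 do not
real-time-consistent orders of the 7 completed operations: 3 — all fail the stack replay
one such order, #1, #2, #3, #4, #5, #6, #7, breaks at step 7 where #7 pop() → empty is illegal
one such order, #1, #2, #3, #4, #6, #5, #7, breaks at step 6 where #5 pop() → 86 is illegal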